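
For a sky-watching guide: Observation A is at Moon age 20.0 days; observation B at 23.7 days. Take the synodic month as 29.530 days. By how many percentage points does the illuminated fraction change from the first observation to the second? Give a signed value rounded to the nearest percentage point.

θ₁ = 360° × 20.0/29.530 = 243.8°, f₁ = (1 − cos θ₁)/2 = 0.721.
θ₂ = 360° × 23.7/29.530 = 288.9°, f₂ = (1 − cos θ₂)/2 = 0.338.
Change = f₂ − f₁ = -0.383 → -38 percentage points.

-38 pp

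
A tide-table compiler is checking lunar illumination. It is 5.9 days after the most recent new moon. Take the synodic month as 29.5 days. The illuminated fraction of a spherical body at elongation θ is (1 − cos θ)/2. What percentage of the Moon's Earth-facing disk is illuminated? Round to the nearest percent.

The Moon has covered 5.9/29.5 of its cycle, so θ ≈ 360° × 5.9/29.5 = 72.0°.
Illuminated fraction = (1 − cos 72.0°)/2 = (1 − 0.309)/2 ≈ 0.345, so 35%.

35%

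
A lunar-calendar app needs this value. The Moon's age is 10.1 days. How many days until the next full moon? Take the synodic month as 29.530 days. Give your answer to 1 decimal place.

Full moon is 0.5 of the way through the cycle: age 0.5 × 29.530 = 14.765 d.
That is 14.765 − 10.1 = 4.665 days ahead.

4.7 days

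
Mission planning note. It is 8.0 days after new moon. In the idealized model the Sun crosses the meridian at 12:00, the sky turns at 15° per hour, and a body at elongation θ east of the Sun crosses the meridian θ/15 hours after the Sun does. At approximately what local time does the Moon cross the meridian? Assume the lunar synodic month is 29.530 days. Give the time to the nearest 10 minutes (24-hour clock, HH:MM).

Phase angle: θ = 360°·(8.0 d)/(29.530 d) = 97.5°.
Delay after the Sun = 97.5° / (15°/h) ≈ 6.50 h.
12:00 + 6.502 h ≈ 18:30 → 18:30 to the nearest ten minutes.

18:30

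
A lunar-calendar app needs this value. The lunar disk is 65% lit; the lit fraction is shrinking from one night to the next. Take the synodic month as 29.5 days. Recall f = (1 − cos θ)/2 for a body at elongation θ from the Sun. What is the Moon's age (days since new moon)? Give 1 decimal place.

20.7 days

From f = (1 − cos θ)/2: cos θ = 1 − 2×0.65 = -0.300; arccos → 107.5°.
Since the Moon is past full (waning), take the reflex angle: θ = 360° − 107.5° = 252.5°.
That fraction of the synodic month is 252.5/360 × 29.5 d ≈ 20.69 d.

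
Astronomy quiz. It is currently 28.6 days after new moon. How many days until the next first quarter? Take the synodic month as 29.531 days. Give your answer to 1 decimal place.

8.3 days

First quarter occurs at elongation 90°, i.e. at age 29.531 × 90/360 = 7.383 d.
Already past this cycle's first quarter; the next is at 7.383 + 29.531 = 36.914 d, so 36.914 − 28.6 = 8.314 days.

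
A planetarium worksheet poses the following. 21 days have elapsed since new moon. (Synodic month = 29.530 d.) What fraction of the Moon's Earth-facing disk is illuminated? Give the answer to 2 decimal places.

Elongation θ = 360° × 21/29.530 ≈ 256.0°.
Illuminated fraction = (1 − cos 256.0°)/2 = (1 − (-0.242))/2 ≈ 0.621.

0.62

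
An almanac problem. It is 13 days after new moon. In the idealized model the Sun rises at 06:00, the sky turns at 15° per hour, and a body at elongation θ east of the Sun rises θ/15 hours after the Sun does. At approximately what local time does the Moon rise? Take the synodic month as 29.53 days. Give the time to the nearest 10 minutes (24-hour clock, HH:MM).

16:30

Phase angle: θ = 360°·(13 d)/(29.53 d) = 158.5°.
The Moon trails the Sun by θ/15 = 158.5/15 ≈ 10.57 hours.
06:00 + 10.566 h ≈ 16:34 → 16:30 to the nearest ten minutes.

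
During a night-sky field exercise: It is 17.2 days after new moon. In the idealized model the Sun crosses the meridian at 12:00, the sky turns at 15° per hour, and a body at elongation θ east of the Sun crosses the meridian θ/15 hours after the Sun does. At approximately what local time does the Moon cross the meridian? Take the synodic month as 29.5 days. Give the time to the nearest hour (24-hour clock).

Elongation θ = 360° × 17.2/29.5 ≈ 209.9°.
The Moon trails the Sun by θ/15 = 209.9/15 ≈ 13.99 hours.
12:00 + 13.99 h ≈ 02:00 → 02:00 to the nearest hour.

02:00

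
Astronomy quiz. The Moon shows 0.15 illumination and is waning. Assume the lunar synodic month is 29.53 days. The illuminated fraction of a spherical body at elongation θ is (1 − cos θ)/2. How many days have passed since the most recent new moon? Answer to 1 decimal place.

25.8 days

Invert f = (1 − cos θ)/2 to get cos θ = 1 − 2(0.15) = 0.700, hence θ₀ = arccos 0.700 = 45.6°.
Since the Moon is past full (waning), take the reflex angle: θ = 360° − 45.6° = 314.4°.
Age = 29.53 × 314.4°/360° ≈ 25.79 days.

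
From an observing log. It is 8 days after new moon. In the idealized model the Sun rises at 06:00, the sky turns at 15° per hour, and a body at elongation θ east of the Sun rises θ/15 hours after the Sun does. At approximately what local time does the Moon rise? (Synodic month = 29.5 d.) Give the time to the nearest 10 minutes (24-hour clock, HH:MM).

The Moon has covered 8/29.5 of its cycle, so θ ≈ 360° × 8/29.5 = 97.6°.
At 15° of sky rotation per hour, 97.6° corresponds to a 6.51 h lag.
06:00 + 6.508 h ≈ 12:31 → 12:30 to the nearest ten minutes.

12:30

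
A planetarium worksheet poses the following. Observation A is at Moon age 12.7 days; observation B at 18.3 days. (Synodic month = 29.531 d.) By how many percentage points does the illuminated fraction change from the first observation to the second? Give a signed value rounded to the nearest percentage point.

First observation: θ = 360°·12.7/29.531 = 154.8°, so f = 0.952.
Second observation: θ = 223.1°, f = 0.865.
Δf = 0.865 − 0.952 = -0.087, i.e. -9 pp.

-9 pp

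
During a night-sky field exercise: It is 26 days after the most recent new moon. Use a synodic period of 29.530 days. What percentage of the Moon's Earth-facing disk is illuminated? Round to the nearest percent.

13%

Elongation θ = 360° × 26/29.530 ≈ 317.0°.
cos 317.0° = 0.731, so f = (1 − 0.731)/2 = 0.135, so 13%.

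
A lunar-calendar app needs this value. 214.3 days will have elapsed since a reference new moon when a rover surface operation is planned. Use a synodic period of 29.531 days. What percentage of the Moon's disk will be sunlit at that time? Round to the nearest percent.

52%

Reduce mod P: 214.3 − 7×29.531 = 7.58 d into the current lunation.
Elongation θ = 360° × 7.58/29.531 ≈ 92.4°.
Illuminated fraction = (1 − cos 92.4°)/2 = (1 − (-0.043))/2 ≈ 0.521, so 52%.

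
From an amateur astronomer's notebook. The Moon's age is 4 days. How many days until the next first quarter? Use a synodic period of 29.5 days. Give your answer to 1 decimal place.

First quarter occurs at elongation 90°, i.e. at age 29.5 × 90/360 = 7.375 d.
That is 7.375 − 4 = 3.375 days ahead.

3.4 days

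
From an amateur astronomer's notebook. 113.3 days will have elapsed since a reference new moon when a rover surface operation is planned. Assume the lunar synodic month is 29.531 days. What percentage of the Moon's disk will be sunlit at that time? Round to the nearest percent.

113.3/29.531 = 3.837 lunations, so 3 complete cycles and 24.71 d into the next.
Elongation θ = 360° × 24.71/29.531 ≈ 301.2°.
With cos θ = 0.518, the lit fraction is (1 − 0.518)/2 ≈ 0.241, so 24%.

24%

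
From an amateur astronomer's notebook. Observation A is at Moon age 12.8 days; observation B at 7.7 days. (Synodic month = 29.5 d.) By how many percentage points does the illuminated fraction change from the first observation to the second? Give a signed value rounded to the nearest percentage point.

First observation: θ = 360°·12.8/29.5 = 156.2°, so f = 0.957.
Second observation: θ = 94.0°, f = 0.535.
Δf = 0.535 − 0.957 = -0.423, i.e. -42 pp.

-42 percentage points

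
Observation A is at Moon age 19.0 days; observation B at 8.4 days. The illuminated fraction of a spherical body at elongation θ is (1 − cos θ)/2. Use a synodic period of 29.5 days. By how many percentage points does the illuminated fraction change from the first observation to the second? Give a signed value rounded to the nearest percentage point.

-20 percentage points

θ₁ = 360° × 19.0/29.5 = 231.9°, f₁ = (1 − cos θ₁)/2 = 0.809.
θ₂ = 360° × 8.4/29.5 = 102.5°, f₂ = (1 − cos θ₂)/2 = 0.608.
Change = f₂ − f₁ = -0.200 → -20 percentage points.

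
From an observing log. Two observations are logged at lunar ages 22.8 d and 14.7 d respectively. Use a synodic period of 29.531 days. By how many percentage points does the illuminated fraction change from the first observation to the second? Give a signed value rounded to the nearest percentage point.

First observation: θ = 360°·22.8/29.531 = 277.9°, so f = 0.431.
Second observation: θ = 179.2°, f = 1.000.
Δf = 1.000 − 0.431 = +0.569, i.e. +57 pp.

+57 percentage points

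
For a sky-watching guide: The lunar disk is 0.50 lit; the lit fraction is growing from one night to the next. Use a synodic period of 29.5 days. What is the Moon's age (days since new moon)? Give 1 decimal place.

7.4 days

cos θ = 1 − 2f = 0.000, giving a principal value of 90.0°.
Before full moon the principal value applies: θ = 90.0°.
Age = 29.5 × 90.0°/360° ≈ 7.38 days.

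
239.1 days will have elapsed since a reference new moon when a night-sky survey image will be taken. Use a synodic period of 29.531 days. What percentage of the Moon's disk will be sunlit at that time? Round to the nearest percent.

9%

239.1/29.531 = 8.097 lunations, so 8 complete cycles and 2.85 d into the next.
Elongation θ = 360° × 2.85/29.531 ≈ 34.8°.
With cos θ = 0.821, the lit fraction is (1 − 0.821)/2 ≈ 0.089, so 9%.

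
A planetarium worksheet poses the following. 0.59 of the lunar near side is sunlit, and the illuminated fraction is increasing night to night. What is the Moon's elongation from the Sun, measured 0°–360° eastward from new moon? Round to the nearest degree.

100°

cos θ = 1 − 2f = -0.180, giving a principal value of 100.4°.
Waxing ⇒ before full, so θ = 100.4°.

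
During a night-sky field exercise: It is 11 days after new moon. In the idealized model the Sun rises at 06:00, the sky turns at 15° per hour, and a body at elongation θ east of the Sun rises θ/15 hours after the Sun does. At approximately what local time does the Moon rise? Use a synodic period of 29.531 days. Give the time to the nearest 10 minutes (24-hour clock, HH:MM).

The Moon has covered 11/29.531 of its cycle, so θ ≈ 360° × 11/29.531 = 134.1°.
Delay after the Sun = 134.1° / (15°/h) ≈ 8.94 h.
06:00 + 8.940 h ≈ 14:56 → 15:00 to the nearest ten minutes.

15:00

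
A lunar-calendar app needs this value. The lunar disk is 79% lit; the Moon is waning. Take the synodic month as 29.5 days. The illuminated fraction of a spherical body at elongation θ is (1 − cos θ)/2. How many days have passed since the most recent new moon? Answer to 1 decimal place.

Invert f = (1 − cos θ)/2 to get cos θ = 1 − 2(0.79) = -0.580, hence θ₀ = arccos -0.580 = 125.5°.
Since the Moon is past full (waning), take the reflex angle: θ = 360° − 125.5° = 234.5°.
Age = 29.5 × 234.5°/360° ≈ 19.22 days.

19.2 days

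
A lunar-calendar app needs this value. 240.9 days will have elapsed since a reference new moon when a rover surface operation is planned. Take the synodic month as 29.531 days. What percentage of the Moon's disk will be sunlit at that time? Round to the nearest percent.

Reduce mod P: 240.9 − 8×29.531 = 4.65 d into the current lunation.
The Moon has covered 4.65/29.531 of its cycle, so θ ≈ 360° × 4.65/29.531 = 56.7°.
Illuminated fraction = (1 − cos 56.7°)/2 = (1 − 0.549)/2 ≈ 0.226, so 23%.

23%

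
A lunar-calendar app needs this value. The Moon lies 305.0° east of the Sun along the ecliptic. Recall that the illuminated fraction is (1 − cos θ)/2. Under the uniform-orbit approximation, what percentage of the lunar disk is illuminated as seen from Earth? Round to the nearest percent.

21%

cos 305.0° = 0.574, so f = (1 − 0.574)/2 = 0.213, i.e. 21%.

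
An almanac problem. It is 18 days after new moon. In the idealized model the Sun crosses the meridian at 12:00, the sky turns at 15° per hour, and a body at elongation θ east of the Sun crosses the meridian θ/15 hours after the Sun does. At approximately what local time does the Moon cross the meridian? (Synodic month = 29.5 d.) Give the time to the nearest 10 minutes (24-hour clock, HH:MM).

Elongation θ = 360° × 18/29.5 ≈ 219.7°.
The Moon trails the Sun by θ/15 = 219.7/15 ≈ 14.64 hours.
12:00 + 14.644 h ≈ 02:39 → 02:40 to the nearest ten minutes.

02:40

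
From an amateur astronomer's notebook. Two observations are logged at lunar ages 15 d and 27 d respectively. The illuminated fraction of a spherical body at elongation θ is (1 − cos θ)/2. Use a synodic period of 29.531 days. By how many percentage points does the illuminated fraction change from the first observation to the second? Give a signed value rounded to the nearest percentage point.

-93 pp

θ₁ = 360° × 15/29.531 = 182.9°, f₁ = (1 − cos θ₁)/2 = 0.999.
θ₂ = 360° × 27/29.531 = 329.1°, f₂ = (1 − cos θ₂)/2 = 0.071.
Change = f₂ − f₁ = -0.929 → -93 percentage points.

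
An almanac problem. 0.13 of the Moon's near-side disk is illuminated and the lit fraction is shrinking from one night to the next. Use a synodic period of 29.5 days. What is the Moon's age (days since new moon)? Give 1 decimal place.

26.0 days

Invert f = (1 − cos θ)/2 to get cos θ = 1 − 2(0.13) = 0.740, hence θ₀ = arccos 0.740 = 42.3°.
Waning ⇒ past full, so θ = 360° − 42.3° = 317.7°.
That fraction of the synodic month is 317.7/360 × 29.5 d ≈ 26.04 d.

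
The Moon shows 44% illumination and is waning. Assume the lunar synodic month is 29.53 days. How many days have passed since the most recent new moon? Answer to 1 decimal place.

22.7 days

cos θ = 1 − 2f = 0.120, giving a principal value of 83.1°.
Waning ⇒ past full, so θ = 360° − 83.1° = 276.9°.
At 360°/29.53 d per day, 276.9° corresponds to 22.71 days.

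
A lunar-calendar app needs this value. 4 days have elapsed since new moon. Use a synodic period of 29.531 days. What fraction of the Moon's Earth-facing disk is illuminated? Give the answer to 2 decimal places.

Elongation θ = 360° × 4/29.531 ≈ 48.8°.
Illuminated fraction = (1 − cos 48.8°)/2 = (1 − 0.659)/2 ≈ 0.170.

0.17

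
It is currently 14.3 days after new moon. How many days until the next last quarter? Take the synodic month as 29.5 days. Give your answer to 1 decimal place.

7.8 days

Last quarter occurs at elongation 270°, i.e. at age 29.5 × 270/360 = 22.125 d.
So 7.825 days remain (22.125 − 14.3).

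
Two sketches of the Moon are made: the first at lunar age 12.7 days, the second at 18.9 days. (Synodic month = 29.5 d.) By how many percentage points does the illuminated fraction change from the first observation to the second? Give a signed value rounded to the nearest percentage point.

-14 percentage points

θ₁ = 360° × 12.7/29.5 = 155.0°, f₁ = (1 − cos θ₁)/2 = 0.953.
θ₂ = 360° × 18.9/29.5 = 230.6°, f₂ = (1 − cos θ₂)/2 = 0.817.
Change = f₂ − f₁ = -0.136 → -14 percentage points.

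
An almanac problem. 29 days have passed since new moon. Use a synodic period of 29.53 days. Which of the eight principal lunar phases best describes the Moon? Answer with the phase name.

θ ≈ 360° × 29/29.53 = 354°, which falls in the new moon sector.

new moon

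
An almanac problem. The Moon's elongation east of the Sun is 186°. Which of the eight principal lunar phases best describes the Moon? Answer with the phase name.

full moon

186° lies in the full moon sector of the 8-phase cycle.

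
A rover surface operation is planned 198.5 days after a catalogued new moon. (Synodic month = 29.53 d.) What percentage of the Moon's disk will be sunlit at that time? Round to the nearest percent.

198.5/29.53 = 6.722 lunations, so 6 complete cycles and 21.32 d into the next.
Phase angle: θ = 360°·(21.32 d)/(29.53 d) = 259.9°.
Illuminated fraction = (1 − cos 259.9°)/2 = (1 − (-0.175))/2 ≈ 0.588, so 59%.

59%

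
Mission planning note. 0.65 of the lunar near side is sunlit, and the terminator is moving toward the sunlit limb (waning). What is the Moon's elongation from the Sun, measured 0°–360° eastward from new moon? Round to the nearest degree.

cos θ = 1 − 2f = -0.300, giving a principal value of 107.5°.
A waning Moon lies in 180°–360°, so θ = 360° − 107.5° = 252.5°.

253°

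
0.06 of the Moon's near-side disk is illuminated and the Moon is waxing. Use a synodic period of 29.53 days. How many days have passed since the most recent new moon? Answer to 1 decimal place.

cos θ = 1 − 2f = 0.880, giving a principal value of 28.4°.
Before full moon the principal value applies: θ = 28.4°.
That fraction of the synodic month is 28.4/360 × 29.53 d ≈ 2.33 d.

2.3 days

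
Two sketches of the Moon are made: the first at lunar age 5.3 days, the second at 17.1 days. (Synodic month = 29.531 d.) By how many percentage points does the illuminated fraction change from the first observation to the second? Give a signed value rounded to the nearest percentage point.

First observation: θ = 360°·5.3/29.531 = 64.6°, so f = 0.286.
Second observation: θ = 208.5°, f = 0.940.
Δf = 0.940 − 0.286 = +0.654, i.e. +65 pp.

+65 pp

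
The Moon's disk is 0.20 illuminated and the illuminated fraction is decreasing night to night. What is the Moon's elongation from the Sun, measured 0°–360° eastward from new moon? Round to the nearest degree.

Invert f = (1 − cos θ)/2 to get cos θ = 1 − 2(0.20) = 0.600, hence θ₀ = arccos 0.600 = 53.1°.
Since the Moon is past full (waning), take the reflex angle: θ = 360° − 53.1° = 306.9°.

307°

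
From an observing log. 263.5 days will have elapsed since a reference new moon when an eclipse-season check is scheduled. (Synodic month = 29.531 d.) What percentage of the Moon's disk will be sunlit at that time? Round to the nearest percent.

Reduce mod P: 263.5 − 8×29.531 = 27.25 d into the current lunation.
Elongation θ = 360° × 27.25/29.531 ≈ 332.2°.
cos 332.2° = 0.885, so f = (1 − 0.885)/2 = 0.058, so 6%.

6%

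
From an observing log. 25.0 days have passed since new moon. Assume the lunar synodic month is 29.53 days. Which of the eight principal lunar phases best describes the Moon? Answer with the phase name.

waning crescent

At 25.0/29.53 of the cycle, θ ≈ 305° — the waning crescent range.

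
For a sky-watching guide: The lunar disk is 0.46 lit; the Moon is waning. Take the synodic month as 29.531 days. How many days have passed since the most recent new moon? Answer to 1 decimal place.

22.5 days

Invert f = (1 − cos θ)/2 to get cos θ = 1 − 2(0.46) = 0.080, hence θ₀ = arccos 0.080 = 85.4°.
A waning Moon lies in 180°–360°, so θ = 360° − 85.4° = 274.6°.
At 360°/29.531 d per day, 274.6° corresponds to 22.52 days.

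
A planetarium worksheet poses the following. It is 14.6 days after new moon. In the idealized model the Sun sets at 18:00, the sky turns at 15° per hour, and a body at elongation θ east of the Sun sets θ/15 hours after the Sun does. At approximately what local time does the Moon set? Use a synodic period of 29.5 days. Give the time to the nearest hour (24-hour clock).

Phase angle: θ = 360°·(14.6 d)/(29.5 d) = 178.2°.
The Moon trails the Sun by θ/15 = 178.2/15 ≈ 11.88 hours.
18:00 + 11.88 h ≈ 05:53 → 06:00 to the nearest hour.

06:00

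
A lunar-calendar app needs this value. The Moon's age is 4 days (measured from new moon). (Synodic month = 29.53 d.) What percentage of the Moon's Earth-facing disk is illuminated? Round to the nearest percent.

17%

Elongation θ = 360° × 4/29.53 ≈ 48.8°.
With cos θ = 0.659, the lit fraction is (1 − 0.659)/2 ≈ 0.170, so 17%.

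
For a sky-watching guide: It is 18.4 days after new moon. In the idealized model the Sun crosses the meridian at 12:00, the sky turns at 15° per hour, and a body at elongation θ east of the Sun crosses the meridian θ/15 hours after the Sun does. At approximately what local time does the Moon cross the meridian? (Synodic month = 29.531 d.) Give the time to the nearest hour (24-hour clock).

03:00

Phase angle: θ = 360°·(18.4 d)/(29.531 d) = 224.3°.
Delay after the Sun = 224.3° / (15°/h) ≈ 14.95 h.
12:00 + 14.95 h ≈ 02:57 → 03:00 to the nearest hour.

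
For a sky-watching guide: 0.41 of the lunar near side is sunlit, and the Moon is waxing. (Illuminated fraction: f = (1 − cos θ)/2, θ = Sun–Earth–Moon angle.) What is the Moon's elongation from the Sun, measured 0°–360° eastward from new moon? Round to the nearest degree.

80°

From f = (1 − cos θ)/2: cos θ = 1 − 2×0.41 = 0.180; arccos → 79.6°.
Waxing ⇒ before full, so θ = 79.6°.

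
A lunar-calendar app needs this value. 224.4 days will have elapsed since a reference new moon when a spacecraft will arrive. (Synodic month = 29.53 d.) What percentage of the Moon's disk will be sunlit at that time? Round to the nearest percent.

91%

Reduce mod P: 224.4 − 7×29.53 = 17.69 d into the current lunation.
Elongation θ = 360° × 17.69/29.53 ≈ 215.7°.
cos 215.7° = (-0.813), so f = (1 − (-0.813))/2 = 0.906, so 91%.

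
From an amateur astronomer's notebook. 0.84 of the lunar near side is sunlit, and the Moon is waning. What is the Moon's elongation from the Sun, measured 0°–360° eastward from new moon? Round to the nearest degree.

Invert f = (1 − cos θ)/2 to get cos θ = 1 − 2(0.84) = -0.680, hence θ₀ = arccos -0.680 = 132.8°.
Waning ⇒ past full, so θ = 360° − 132.8° = 227.2°.

227°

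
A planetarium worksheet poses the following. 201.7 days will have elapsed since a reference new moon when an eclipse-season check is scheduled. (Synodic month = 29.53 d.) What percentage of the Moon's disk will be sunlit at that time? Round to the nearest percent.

26%

Reduce mod P: 201.7 − 6×29.53 = 24.52 d into the current lunation.
Elongation θ = 360° × 24.52/29.53 ≈ 298.9°.
Illuminated fraction = (1 − cos 298.9°)/2 = (1 − 0.484)/2 ≈ 0.258, so 26%.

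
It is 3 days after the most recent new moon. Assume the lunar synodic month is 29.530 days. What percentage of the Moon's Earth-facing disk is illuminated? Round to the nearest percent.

Phase angle: θ = 360°·(3 d)/(29.530 d) = 36.6°.
cos 36.6° = 0.803, so f = (1 − 0.803)/2 = 0.098, so 10%.

10%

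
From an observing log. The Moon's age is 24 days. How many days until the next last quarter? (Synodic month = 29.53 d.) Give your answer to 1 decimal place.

27.7 days

Last quarter occurs at elongation 270°, i.e. at age 29.53 × 270/360 = 22.148 d.
Already past this cycle's last quarter; the next is at 22.148 + 29.53 = 51.678 d, so 51.678 − 24 = 27.678 days.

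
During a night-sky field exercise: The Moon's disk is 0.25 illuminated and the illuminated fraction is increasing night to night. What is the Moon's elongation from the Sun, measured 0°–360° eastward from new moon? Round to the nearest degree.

60°

From f = (1 − cos θ)/2: cos θ = 1 − 2×0.25 = 0.500; arccos → 60.0°.
Waxing ⇒ before full, so θ = 60.0°.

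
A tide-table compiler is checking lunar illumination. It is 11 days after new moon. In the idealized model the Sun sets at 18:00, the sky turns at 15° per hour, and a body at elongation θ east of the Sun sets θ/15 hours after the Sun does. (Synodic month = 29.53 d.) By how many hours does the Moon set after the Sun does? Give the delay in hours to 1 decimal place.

The Moon has covered 11/29.53 of its cycle, so θ ≈ 360° × 11/29.53 = 134.1°.
At 15° of sky rotation per hour, 134.1° corresponds to a 8.94 h lag.
So the Moon sets 8.94 h after the Sun.

8.9 h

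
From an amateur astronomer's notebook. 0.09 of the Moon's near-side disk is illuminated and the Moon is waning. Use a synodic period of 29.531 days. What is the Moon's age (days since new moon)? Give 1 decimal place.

26.7 days

cos θ = 1 − 2f = 0.820, giving a principal value of 34.9°.
Waning ⇒ past full, so θ = 360° − 34.9° = 325.1°.
Age = 29.531 × 325.1°/360° ≈ 26.67 days.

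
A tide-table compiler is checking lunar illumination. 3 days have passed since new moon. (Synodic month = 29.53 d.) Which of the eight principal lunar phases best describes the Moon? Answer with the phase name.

waxing crescent

θ ≈ 360° × 3/29.53 = 37°, which falls in the waxing crescent sector.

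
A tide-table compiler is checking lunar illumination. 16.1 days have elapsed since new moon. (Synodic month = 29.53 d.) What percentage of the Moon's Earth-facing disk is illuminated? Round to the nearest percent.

Elongation θ = 360° × 16.1/29.53 ≈ 196.3°.
Illuminated fraction = (1 − cos 196.3°)/2 = (1 − (-0.960))/2 ≈ 0.980, so 98%.

98%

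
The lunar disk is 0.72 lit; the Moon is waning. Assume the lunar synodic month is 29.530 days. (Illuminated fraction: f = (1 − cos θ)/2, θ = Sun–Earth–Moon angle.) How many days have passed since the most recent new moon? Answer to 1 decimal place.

20.0 days

From f = (1 − cos θ)/2: cos θ = 1 − 2×0.72 = -0.440; arccos → 116.1°.
Since the Moon is past full (waning), take the reflex angle: θ = 360° − 116.1° = 243.9°.
Age = 29.530 × 243.9°/360° ≈ 20.01 days.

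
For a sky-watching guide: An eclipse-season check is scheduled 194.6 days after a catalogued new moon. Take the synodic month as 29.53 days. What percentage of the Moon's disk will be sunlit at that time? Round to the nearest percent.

92%

194.6 d spans 6 complete synodic months (6 × 29.53 = 177.18 d) plus 17.42 d.
The Moon has covered 17.42/29.53 of its cycle, so θ ≈ 360° × 17.42/29.53 = 212.4°.
With cos θ = (-0.845), the lit fraction is (1 − (-0.845))/2 ≈ 0.922, so 92%.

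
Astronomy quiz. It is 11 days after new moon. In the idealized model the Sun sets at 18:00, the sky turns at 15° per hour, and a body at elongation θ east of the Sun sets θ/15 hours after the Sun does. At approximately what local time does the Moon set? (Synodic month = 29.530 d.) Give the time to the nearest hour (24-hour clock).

03:00

Phase angle: θ = 360°·(11 d)/(29.530 d) = 134.1°.
The Moon trails the Sun by θ/15 = 134.1/15 ≈ 8.94 hours.
18:00 + 8.94 h ≈ 02:56 → 03:00 to the nearest hour.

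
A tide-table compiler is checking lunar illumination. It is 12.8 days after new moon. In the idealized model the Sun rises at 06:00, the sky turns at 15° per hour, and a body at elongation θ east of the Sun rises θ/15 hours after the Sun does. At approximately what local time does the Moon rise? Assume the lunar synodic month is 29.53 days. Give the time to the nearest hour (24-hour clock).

16:00

The Moon has covered 12.8/29.53 of its cycle, so θ ≈ 360° × 12.8/29.53 = 156.0°.
Delay after the Sun = 156.0° / (15°/h) ≈ 10.40 h.
06:00 + 10.40 h ≈ 16:24 → 16:00 to the nearest hour.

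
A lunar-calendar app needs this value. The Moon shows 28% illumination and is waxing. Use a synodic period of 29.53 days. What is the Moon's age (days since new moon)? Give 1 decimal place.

cos θ = 1 − 2f = 0.440, giving a principal value of 63.9°.
Before full moon the principal value applies: θ = 63.9°.
Age = 29.53 × 63.9°/360° ≈ 5.24 days.

5.2 days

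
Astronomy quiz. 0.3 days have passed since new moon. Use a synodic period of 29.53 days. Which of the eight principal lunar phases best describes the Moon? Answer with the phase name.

new moon

θ ≈ 360° × 0.3/29.53 = 4°, which falls in the new moon sector.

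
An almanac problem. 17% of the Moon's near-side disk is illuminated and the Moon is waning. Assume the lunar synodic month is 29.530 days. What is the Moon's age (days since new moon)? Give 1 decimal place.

25.5 days

Invert f = (1 − cos θ)/2 to get cos θ = 1 − 2(0.17) = 0.660, hence θ₀ = arccos 0.660 = 48.7°.
Since the Moon is past full (waning), take the reflex angle: θ = 360° − 48.7° = 311.3°.
At 360°/29.530 d per day, 311.3° corresponds to 25.54 days.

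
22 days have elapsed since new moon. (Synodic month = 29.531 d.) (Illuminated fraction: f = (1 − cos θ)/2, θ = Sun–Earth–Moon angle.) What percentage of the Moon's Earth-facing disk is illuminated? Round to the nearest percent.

Phase angle: θ = 360°·(22 d)/(29.531 d) = 268.2°.
Illuminated fraction = (1 − cos 268.2°)/2 = (1 − (-0.032))/2 ≈ 0.516, so 52%.

52%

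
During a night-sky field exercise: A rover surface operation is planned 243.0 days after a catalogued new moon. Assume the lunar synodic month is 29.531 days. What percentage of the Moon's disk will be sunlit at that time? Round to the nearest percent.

43%

Reduce mod P: 243.0 − 8×29.531 = 6.75 d into the current lunation.
The Moon has covered 6.75/29.531 of its cycle, so θ ≈ 360° × 6.75/29.531 = 82.3°.
Illuminated fraction = (1 − cos 82.3°)/2 = (1 − 0.134)/2 ≈ 0.433, so 43%.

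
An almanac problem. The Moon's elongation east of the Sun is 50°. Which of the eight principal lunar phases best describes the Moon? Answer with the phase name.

The waxing crescent sector spans roughly 22°–68°; 50° falls inside it.

waxing crescent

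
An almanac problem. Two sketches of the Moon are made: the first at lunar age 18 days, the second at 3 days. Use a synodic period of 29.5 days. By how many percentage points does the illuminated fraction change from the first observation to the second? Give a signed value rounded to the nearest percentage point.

First observation: θ = 360°·18/29.5 = 219.7°, so f = 0.885.
Second observation: θ = 36.6°, f = 0.099.
Δf = 0.099 − 0.885 = -0.786, i.e. -79 pp.

-79 percentage points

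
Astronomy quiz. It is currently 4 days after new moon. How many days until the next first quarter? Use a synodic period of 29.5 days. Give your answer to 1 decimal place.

3.4 days

First quarter occurs at elongation 90°, i.e. at age 29.5 × 90/360 = 7.375 d.
That is 7.375 − 4 = 3.375 days ahead.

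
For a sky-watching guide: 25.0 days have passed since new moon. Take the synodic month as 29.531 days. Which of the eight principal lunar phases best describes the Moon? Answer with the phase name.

waning crescent

θ ≈ 360° × 25.0/29.531 = 305°, which falls in the waning crescent sector.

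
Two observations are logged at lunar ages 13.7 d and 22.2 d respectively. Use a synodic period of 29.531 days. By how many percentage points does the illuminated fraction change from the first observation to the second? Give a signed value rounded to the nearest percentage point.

θ₁ = 360° × 13.7/29.531 = 167.0°, f₁ = (1 − cos θ₁)/2 = 0.987.
θ₂ = 360° × 22.2/29.531 = 270.6°, f₂ = (1 − cos θ₂)/2 = 0.494.
Change = f₂ − f₁ = -0.493 → -49 percentage points.

-49 pp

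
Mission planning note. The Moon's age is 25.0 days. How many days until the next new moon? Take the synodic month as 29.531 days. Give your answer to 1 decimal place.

4.5 days

One full lunation from the last new moon is 29.531 d; remaining = 29.531 − 25.0 = 4.531 d.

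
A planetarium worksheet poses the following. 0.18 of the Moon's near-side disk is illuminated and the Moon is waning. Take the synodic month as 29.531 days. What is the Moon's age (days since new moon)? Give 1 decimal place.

25.4 days

From f = (1 − cos θ)/2: cos θ = 1 − 2×0.18 = 0.640; arccos → 50.2°.
Waning ⇒ past full, so θ = 360° − 50.2° = 309.8°.
Age = 29.531 × 309.8°/360° ≈ 25.41 days.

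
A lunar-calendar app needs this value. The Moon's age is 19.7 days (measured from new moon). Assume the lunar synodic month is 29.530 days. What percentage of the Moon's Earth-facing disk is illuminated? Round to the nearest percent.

Elongation θ = 360° × 19.7/29.530 ≈ 240.2°.
cos 240.2° = (-0.498), so f = (1 − (-0.498))/2 = 0.749, so 75%.

75%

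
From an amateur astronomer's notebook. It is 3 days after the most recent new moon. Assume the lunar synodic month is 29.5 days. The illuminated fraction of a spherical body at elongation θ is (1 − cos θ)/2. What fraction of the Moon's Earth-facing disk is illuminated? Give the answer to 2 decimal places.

The Moon has covered 3/29.5 of its cycle, so θ ≈ 360° × 3/29.5 = 36.6°.
Illuminated fraction = (1 − cos 36.6°)/2 = (1 − 0.803)/2 ≈ 0.099.

0.10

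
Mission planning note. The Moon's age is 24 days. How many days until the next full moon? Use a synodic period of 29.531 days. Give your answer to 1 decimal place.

20.3 days

Full moon occurs at elongation 180°, i.e. at age 29.531 × 180/360 = 14.765 d.
This lunation's full moon (14.765 d) has passed, so add one period: 44.296 − 24 = 20.296 days.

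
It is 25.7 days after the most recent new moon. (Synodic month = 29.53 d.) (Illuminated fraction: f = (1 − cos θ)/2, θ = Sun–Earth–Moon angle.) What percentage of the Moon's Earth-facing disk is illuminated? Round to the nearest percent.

16%

The Moon has covered 25.7/29.53 of its cycle, so θ ≈ 360° × 25.7/29.53 = 313.3°.
cos 313.3° = 0.686, so f = (1 − 0.686)/2 = 0.157, so 16%.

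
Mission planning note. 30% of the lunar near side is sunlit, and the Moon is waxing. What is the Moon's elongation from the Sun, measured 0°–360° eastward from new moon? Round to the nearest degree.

66°

From f = (1 − cos θ)/2: cos θ = 1 − 2×0.30 = 0.400; arccos → 66.4°.
The Moon is waxing (0°–180°), so θ = 66.4° directly.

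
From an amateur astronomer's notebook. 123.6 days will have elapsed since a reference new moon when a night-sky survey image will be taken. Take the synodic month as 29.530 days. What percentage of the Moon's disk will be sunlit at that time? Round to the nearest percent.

123.6/29.530 = 4.186 lunations, so 4 complete cycles and 5.48 d into the next.
The Moon has covered 5.48/29.530 of its cycle, so θ ≈ 360° × 5.48/29.530 = 66.8°.
cos 66.8° = 0.394, so f = (1 − 0.394)/2 = 0.303, so 30%.

30%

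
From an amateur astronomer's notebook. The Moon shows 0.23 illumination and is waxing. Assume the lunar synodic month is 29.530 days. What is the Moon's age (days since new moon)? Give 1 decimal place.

4.7 days

cos θ = 1 − 2f = 0.540, giving a principal value of 57.3°.
Waxing ⇒ before full, so θ = 57.3°.
That fraction of the synodic month is 57.3/360 × 29.530 d ≈ 4.70 d.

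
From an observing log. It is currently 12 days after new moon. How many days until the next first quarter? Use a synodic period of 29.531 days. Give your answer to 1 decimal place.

First quarter is 0.25 of the way through the cycle: age 0.25 × 29.531 = 7.383 d.
Already past this cycle's first quarter; the next is at 7.383 + 29.531 = 36.914 d, so 36.914 − 12 = 24.914 days.

24.9 days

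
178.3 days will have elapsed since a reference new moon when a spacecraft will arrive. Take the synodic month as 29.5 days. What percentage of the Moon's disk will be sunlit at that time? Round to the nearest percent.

2%

178.3 d spans 6 complete synodic months (6 × 29.5 = 177.00 d) plus 1.30 d.
The Moon has covered 1.30/29.5 of its cycle, so θ ≈ 360° × 1.30/29.5 = 15.9°.
With cos θ = 0.962, the lit fraction is (1 − 0.962)/2 ≈ 0.019, so 2%.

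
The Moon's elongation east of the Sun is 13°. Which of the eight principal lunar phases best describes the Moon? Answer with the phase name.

13° lies in the new moon sector of the 8-phase cycle.

new moon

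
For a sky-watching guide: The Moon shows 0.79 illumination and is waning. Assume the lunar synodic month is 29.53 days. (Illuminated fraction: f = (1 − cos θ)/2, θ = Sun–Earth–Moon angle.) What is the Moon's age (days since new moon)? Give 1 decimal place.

19.2 days

From f = (1 − cos θ)/2: cos θ = 1 − 2×0.79 = -0.580; arccos → 125.5°.
Waning ⇒ past full, so θ = 360° − 125.5° = 234.5°.
Age = 29.53 × 234.5°/360° ≈ 19.24 days.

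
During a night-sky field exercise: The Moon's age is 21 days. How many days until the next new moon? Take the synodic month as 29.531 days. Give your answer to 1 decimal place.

8.5 days

One full lunation from the last new moon is 29.531 d; remaining = 29.531 − 21 = 8.531 d.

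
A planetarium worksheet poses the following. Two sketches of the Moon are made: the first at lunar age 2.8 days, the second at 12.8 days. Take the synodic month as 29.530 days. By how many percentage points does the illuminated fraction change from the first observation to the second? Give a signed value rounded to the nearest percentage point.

+87 percentage points

First observation: θ = 360°·2.8/29.530 = 34.1°, so f = 0.086.
Second observation: θ = 156.0°, f = 0.957.
Δf = 0.957 − 0.086 = +0.871, i.e. +87 pp.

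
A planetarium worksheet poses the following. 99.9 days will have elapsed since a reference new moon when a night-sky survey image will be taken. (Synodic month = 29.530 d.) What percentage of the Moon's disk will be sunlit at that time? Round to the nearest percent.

87%

99.9 d spans 3 complete synodic months (3 × 29.530 = 88.59 d) plus 11.31 d.
Phase angle: θ = 360°·(11.31 d)/(29.530 d) = 137.9°.
With cos θ = (-0.742), the lit fraction is (1 − (-0.742))/2 ≈ 0.871, so 87%.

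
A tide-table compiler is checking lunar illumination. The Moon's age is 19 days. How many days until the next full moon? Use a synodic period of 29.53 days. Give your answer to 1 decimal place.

25.3 days

Full moon is 0.5 of the way through the cycle: age 0.5 × 29.53 = 14.765 d.
Already past this cycle's full moon; the next is at 14.765 + 29.53 = 44.295 d, so 44.295 − 19 = 25.295 days.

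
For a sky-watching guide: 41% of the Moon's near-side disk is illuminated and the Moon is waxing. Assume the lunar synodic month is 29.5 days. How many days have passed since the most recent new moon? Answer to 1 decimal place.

Invert f = (1 − cos θ)/2 to get cos θ = 1 − 2(0.41) = 0.180, hence θ₀ = arccos 0.180 = 79.6°.
Waxing ⇒ before full, so θ = 79.6°.
That fraction of the synodic month is 79.6/360 × 29.5 d ≈ 6.53 d.

6.5 days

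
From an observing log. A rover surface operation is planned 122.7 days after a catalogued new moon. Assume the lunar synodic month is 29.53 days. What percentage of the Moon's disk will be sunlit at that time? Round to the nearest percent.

122.7 d spans 4 complete synodic months (4 × 29.53 = 118.12 d) plus 4.58 d.
The Moon has covered 4.58/29.53 of its cycle, so θ ≈ 360° × 4.58/29.53 = 55.8°.
cos 55.8° = 0.562, so f = (1 − 0.562)/2 = 0.219, so 22%.

22%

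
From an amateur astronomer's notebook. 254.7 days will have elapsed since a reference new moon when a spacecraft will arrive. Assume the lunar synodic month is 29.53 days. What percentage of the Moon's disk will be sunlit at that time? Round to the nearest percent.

85%

Reduce mod P: 254.7 − 8×29.53 = 18.46 d into the current lunation.
Phase angle: θ = 360°·(18.46 d)/(29.53 d) = 225.0°.
With cos θ = (-0.707), the lit fraction is (1 − (-0.707))/2 ≈ 0.853, so 85%.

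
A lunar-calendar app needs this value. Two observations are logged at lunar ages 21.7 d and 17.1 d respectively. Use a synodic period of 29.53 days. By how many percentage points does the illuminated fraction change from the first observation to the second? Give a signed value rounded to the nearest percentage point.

First observation: θ = 360°·21.7/29.53 = 264.5°, so f = 0.548.
Second observation: θ = 208.5°, f = 0.940.
Δf = 0.940 − 0.548 = +0.392, i.e. +39 pp.

+39 pp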